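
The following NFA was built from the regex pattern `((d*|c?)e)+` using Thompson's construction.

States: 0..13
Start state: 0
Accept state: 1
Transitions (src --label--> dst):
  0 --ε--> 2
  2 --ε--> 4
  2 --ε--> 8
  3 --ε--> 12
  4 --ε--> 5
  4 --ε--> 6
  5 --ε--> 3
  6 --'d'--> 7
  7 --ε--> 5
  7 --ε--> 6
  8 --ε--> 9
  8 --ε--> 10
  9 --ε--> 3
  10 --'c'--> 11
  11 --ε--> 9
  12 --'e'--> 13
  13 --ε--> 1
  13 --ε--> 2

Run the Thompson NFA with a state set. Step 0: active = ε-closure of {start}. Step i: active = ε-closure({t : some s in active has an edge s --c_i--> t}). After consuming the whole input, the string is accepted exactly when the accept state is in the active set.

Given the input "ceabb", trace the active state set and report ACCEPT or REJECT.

initial (ε-close {0}): {0,2,3,4,5,6,8,9,10,12}
'c' @ 1: {3,9,11,12}
'e' @ 2: {1,2,3,4,5,6,8,9,10,12,13}  [accepting]
'a' @ 3: {}  — no active states
rest 'bb' ignored (set empty)
end set {} — state 1 not in

Answer: REJECT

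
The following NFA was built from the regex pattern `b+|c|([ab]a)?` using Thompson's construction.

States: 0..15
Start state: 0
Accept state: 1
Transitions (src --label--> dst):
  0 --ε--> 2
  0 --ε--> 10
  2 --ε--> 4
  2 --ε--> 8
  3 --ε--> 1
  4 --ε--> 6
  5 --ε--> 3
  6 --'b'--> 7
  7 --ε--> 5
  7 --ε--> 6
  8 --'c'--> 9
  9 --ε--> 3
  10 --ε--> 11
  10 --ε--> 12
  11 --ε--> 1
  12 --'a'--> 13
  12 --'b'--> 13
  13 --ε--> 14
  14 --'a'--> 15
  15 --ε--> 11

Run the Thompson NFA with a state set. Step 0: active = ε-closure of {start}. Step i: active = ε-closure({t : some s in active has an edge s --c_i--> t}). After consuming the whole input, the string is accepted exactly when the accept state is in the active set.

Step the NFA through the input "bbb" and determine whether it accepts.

Answer: ACCEPT

Trace:
initial (ε-close {0}): {0,1,2,4,6,8,10,11,12}
'b' @ 1: {1,3,5,6,7,13,14}  ✓accept
'b' @ 2: {1,3,5,6,7}  ✓accept
'b' @ 3: {1,3,5,6,7}  ✓accept
after full input: {1,3,5,6,7}  (accept=1 in)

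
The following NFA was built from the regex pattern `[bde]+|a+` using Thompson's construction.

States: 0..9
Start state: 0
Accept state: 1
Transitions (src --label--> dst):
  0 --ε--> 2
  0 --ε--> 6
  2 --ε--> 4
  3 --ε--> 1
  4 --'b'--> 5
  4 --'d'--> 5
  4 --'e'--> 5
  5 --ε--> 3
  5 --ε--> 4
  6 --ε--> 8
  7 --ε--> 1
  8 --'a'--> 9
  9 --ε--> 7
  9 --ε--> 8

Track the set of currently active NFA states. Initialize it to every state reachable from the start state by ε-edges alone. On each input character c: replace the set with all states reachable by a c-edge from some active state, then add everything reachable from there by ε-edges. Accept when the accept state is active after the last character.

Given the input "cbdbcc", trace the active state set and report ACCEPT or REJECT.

Answer: REJECT

Derivation:
initial (ε-close {0}): {0,2,4,6,8}
'c' @ 1: {}  — state set empty
rest 'bdbcc' ignored (set empty)
final: {}; accept 1 not in set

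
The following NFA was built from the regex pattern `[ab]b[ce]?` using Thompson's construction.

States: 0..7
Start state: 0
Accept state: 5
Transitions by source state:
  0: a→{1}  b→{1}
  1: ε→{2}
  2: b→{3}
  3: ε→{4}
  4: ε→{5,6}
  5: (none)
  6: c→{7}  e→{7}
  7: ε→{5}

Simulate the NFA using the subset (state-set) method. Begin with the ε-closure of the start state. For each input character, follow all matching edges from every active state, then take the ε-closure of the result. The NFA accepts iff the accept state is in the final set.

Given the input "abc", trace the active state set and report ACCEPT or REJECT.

Answer: ACCEPT

Steps:
initial (ε-close {0}): {0}
'a' @ 1: {1,2}
'b' @ 2: {3,4,5,6}  [accepting]
'c' @ 3: {5,7}  [accepting]
final: {5,7}; accept 5 in set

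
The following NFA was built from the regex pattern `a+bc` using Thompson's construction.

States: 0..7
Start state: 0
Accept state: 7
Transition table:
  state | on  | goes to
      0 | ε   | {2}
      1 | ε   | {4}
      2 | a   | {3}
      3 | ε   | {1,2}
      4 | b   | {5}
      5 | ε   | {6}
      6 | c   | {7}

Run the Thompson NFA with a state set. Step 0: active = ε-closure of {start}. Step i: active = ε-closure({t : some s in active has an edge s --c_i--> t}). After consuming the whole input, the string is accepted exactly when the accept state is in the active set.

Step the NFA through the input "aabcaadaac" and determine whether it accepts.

initial (ε-close {0}): {0,2}
'a' @ 1: {1,2,3,4}
'a' @ 2: {1,2,3,4}
'b' @ 3: {5,6}
'c' @ 4: {7}  ✓accept
'a' @ 5: {}  — state set empty
rest 'adaac' ignored (set empty)
end set {} — state 7 not in

Answer: REJECT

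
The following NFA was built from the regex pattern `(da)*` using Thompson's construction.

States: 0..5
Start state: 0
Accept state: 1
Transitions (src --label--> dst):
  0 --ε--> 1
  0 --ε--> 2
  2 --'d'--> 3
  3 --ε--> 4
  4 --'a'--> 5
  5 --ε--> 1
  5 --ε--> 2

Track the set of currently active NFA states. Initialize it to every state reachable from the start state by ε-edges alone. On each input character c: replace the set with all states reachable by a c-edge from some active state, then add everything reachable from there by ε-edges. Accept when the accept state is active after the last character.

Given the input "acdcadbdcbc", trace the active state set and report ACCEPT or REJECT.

start: ε-closure({0}) = {0,1,2}
'a' @ 1: {}  — state set empty
rest 'cdcadbdcbc' ignored (set empty)
final: {}; accept 1 not in set

Answer: REJECT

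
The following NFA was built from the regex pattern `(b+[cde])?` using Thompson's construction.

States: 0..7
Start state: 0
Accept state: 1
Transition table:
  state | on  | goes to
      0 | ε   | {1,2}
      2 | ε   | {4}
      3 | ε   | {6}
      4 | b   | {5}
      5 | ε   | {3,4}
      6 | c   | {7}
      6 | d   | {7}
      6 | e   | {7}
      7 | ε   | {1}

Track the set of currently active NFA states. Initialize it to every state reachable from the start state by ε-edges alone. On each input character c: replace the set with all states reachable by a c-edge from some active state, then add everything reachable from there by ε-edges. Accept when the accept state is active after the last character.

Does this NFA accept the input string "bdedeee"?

initial (ε-close {0}): {0,1,2,4}
'b' @ 1: {3,4,5,6}
'd' @ 2: {1,7}  (accept∈set)
'e' @ 3: {}  — dead — no transitions
rest 'deee' ignored (set empty)
end set {} — state 1 not in

Answer: REJECT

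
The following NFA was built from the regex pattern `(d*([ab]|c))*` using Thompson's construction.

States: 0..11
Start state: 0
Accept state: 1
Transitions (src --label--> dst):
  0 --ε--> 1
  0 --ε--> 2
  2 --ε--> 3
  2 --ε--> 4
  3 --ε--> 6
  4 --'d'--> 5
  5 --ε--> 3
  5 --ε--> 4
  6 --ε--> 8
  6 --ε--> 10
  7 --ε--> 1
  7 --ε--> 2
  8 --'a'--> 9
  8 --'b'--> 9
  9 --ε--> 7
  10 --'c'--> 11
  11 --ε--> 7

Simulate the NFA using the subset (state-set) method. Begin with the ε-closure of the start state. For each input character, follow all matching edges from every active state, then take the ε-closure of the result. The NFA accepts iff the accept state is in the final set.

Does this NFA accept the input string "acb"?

S₀ = ε-closure({0}) = {0,1,2,3,4,6,8,10}
'a' @ 1: {1,2,3,4,6,7,8,9,10}  ✓accept
'c' @ 2: {1,2,3,4,6,7,8,10,11}  ✓accept
'b' @ 3: {1,2,3,4,6,7,8,9,10}  ✓accept
final: {1,2,3,4,6,7,8,9,10}; accept 1 in set

Answer: ACCEPT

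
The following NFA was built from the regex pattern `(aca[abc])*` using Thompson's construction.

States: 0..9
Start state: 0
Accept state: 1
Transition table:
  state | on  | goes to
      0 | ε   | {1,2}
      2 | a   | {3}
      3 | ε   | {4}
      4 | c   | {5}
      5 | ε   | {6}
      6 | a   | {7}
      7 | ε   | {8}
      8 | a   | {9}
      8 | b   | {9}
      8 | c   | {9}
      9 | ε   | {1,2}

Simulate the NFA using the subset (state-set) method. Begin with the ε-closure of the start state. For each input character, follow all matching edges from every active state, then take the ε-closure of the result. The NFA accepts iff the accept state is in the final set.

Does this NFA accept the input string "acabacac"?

initial (ε-close {0}): {0,1,2}
'a' @ 1: {3,4}
'c' @ 2: {5,6}
'a' @ 3: {7,8}
'b' @ 4: {1,2,9}  [accepting]
'a' @ 5: {3,4}
'c' @ 6: {5,6}
'a' @ 7: {7,8}
'c' @ 8: {1,2,9}  [accepting]
end set {1,2,9} — state 1 in

Answer: ACCEPT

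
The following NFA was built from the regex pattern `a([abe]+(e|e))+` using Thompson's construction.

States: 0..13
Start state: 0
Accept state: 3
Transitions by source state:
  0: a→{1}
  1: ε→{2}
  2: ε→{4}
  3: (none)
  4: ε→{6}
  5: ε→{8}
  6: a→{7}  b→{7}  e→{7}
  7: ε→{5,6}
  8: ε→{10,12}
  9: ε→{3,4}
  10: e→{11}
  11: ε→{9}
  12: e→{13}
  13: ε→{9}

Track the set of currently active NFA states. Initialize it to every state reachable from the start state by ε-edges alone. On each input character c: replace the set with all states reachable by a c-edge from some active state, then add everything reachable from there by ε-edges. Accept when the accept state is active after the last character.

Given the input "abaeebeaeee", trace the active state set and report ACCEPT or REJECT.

Answer: ACCEPT

Steps:
initial (ε-close {0}): {0}
'a' @ 1: {1,2,4,6}
'b' @ 2: {5,6,7,8,10,12}
'a' @ 3: {5,6,7,8,10,12}
'e' @ 4: {3,4,5,6,7,8,9,10,11,12,13}  (accept∈set)
'e' @ 5: {3,4,5,6,7,8,9,10,11,12,13}  (accept∈set)
'b' @ 6: {5,6,7,8,10,12}
'e' @ 7: {3,4,5,6,7,8,9,10,11,12,13}  (accept∈set)
'a' @ 8: {5,6,7,8,10,12}
'e' @ 9: {3,4,5,6,7,8,9,10,11,12,13}  (accept∈set)
'e' @ 10: {3,4,5,6,7,8,9,10,11,12,13}  (accept∈set)
'e' @ 11: {3,4,5,6,7,8,9,10,11,12,13}  (accept∈set)
after full input: {3,4,5,6,7,8,9,10,11,12,13}  (accept=3 in)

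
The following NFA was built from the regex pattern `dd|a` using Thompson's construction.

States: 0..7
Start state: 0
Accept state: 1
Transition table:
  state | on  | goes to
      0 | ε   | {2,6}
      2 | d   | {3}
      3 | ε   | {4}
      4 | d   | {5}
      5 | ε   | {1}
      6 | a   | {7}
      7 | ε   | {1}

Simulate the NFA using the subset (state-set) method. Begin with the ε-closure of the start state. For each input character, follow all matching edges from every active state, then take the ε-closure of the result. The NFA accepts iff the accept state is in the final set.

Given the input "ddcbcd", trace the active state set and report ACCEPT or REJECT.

S₀ = ε-closure({0}) = {0,2,6}
'd' @ 1: {3,4}
'd' @ 2: {1,5}  [accepting]
'c' @ 3: {}  — dead — no transitions
rest 'bcd' ignored (set empty)
end set {} — state 1 not in

Answer: REJECT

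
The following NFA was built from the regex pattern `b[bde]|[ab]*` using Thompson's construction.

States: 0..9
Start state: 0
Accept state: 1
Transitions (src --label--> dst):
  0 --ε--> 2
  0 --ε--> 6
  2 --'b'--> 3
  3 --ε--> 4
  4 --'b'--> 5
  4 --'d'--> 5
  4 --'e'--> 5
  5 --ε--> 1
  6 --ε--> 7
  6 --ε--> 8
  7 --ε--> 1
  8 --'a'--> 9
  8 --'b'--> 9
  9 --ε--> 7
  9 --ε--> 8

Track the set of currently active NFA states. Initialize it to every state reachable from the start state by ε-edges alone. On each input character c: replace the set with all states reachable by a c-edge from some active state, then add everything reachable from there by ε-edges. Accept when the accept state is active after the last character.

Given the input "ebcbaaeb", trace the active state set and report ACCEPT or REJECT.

initial (ε-close {0}): {0,1,2,6,7,8}
'e' @ 1: {}  — dead — no transitions
rest 'bcbaaeb' ignored (set empty)
after full input: {}  (accept=1 not in)

Answer: REJECT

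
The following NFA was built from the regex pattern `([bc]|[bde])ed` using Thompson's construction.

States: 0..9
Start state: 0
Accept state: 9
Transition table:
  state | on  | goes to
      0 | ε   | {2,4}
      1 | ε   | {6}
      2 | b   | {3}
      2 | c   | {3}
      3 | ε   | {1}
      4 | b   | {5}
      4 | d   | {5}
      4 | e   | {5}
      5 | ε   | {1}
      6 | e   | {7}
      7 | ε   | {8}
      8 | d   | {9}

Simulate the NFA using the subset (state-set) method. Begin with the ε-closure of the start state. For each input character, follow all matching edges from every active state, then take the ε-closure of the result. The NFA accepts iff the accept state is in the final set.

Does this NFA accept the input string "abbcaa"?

start: ε-closure({0}) = {0,2,4}
'a' @ 1: {}  — dead — no transitions
rest 'bbcaa' ignored (set empty)
end set {} — state 9 not in

Answer: REJECT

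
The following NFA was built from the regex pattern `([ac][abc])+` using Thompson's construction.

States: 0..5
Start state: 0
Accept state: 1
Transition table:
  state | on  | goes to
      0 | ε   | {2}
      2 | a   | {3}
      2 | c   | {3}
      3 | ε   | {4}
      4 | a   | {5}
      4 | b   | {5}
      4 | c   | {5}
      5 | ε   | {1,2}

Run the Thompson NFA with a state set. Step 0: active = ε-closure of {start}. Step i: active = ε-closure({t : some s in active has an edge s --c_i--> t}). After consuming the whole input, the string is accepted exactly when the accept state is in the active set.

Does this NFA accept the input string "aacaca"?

initial (ε-close {0}): {0,2}
'a' @ 1: {3,4}
'a' @ 2: {1,2,5}  ✓accept
'c' @ 3: {3,4}
'a' @ 4: {1,2,5}  ✓accept
'c' @ 5: {3,4}
'a' @ 6: {1,2,5}  ✓accept
final: {1,2,5}; accept 1 in set

Answer: ACCEPT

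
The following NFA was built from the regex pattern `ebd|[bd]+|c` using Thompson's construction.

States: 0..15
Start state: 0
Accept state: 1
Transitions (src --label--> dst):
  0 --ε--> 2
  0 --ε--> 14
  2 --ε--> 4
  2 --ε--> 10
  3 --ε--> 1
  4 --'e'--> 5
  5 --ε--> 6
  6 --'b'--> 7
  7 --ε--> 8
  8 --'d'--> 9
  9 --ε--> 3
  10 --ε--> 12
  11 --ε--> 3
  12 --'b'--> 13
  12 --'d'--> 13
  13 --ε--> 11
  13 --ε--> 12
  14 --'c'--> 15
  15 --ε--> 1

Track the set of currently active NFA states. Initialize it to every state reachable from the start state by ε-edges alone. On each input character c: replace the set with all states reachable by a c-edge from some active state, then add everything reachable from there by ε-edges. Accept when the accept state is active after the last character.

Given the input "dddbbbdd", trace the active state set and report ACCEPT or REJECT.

start: ε-closure({0}) = {0,2,4,10,12,14}
'd' @ 1: {1,3,11,12,13}  [accepting]
'd' @ 2: {1,3,11,12,13}  [accepting]
'd' @ 3: {1,3,11,12,13}  [accepting]
'b' @ 4: {1,3,11,12,13}  [accepting]
'b' @ 5: {1,3,11,12,13}  [accepting]
'b' @ 6: {1,3,11,12,13}  [accepting]
'd' @ 7: {1,3,11,12,13}  [accepting]
'd' @ 8: {1,3,11,12,13}  [accepting]
final: {1,3,11,12,13}; accept 1 in set

Answer: ACCEPT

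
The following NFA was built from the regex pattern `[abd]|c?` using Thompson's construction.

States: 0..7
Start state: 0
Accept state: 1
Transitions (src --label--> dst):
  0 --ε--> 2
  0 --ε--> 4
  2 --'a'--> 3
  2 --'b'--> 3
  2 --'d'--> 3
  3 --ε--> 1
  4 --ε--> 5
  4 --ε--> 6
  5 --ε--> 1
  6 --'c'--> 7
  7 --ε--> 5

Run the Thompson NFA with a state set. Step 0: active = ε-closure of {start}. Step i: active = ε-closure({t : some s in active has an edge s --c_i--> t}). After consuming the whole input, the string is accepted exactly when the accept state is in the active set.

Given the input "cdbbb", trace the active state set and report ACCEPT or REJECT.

initial (ε-close {0}): {0,1,2,4,5,6}
'c' @ 1: {1,5,7}  [accepting]
'd' @ 2: {}  — dead — no transitions
rest 'bbb' ignored (set empty)
end set {} — state 1 not in

Answer: REJECT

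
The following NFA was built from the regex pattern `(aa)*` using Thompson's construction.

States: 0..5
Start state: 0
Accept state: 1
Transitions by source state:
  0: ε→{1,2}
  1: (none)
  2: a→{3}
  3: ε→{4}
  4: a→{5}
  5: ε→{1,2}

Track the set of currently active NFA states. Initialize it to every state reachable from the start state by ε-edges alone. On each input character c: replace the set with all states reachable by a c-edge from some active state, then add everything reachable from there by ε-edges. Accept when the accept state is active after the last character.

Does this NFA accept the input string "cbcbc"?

Answer: REJECT

Steps:
S₀ = ε-closure({0}) = {0,1,2}
'c' @ 1: {}  — dead — no transitions
rest 'bcbc' ignored (set empty)
final: {}; accept 1 not in set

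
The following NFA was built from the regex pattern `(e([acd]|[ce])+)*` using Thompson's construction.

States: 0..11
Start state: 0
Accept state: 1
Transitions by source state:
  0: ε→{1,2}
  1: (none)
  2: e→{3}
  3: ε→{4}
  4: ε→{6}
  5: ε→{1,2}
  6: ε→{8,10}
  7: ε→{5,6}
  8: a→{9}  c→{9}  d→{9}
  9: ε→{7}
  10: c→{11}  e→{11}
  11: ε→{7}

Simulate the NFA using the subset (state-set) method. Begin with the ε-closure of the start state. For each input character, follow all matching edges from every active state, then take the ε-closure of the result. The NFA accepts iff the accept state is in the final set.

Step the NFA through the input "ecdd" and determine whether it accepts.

start: ε-closure({0}) = {0,1,2}
'e' @ 1: {3,4,6,8,10}
'c' @ 2: {1,2,5,6,7,8,9,10,11}  (accept∈set)
'd' @ 3: {1,2,5,6,7,8,9,10}  (accept∈set)
'd' @ 4: {1,2,5,6,7,8,9,10}  (accept∈set)
final: {1,2,5,6,7,8,9,10}; accept 1 in set

Answer: ACCEPT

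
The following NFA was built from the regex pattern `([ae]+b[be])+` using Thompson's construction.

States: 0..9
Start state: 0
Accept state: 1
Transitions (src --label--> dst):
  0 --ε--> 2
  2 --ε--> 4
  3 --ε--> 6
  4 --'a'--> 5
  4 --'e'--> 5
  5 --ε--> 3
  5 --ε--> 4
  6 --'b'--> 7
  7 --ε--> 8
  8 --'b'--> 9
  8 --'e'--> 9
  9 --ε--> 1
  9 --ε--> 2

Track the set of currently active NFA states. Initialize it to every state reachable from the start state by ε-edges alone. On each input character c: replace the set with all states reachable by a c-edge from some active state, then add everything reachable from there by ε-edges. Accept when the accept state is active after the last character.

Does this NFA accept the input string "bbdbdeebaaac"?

Answer: REJECT

Trace:
start: ε-closure({0}) = {0,2,4}
'b' @ 1: {}  — dead — no transitions
rest 'bdbdeebaaac' ignored (set empty)
after full input: {}  (accept=1 not in)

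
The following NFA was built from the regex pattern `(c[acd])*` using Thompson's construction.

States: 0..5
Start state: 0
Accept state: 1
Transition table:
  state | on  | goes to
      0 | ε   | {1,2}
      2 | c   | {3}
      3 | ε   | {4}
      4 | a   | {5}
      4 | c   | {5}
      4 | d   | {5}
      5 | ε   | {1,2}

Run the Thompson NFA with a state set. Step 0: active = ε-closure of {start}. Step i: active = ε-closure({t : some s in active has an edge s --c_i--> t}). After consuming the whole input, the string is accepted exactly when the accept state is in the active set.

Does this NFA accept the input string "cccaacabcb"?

Answer: REJECT

Trace:
initial (ε-close {0}): {0,1,2}
'c' @ 1: {3,4}
'c' @ 2: {1,2,5}  ✓accept
'c' @ 3: {3,4}
'a' @ 4: {1,2,5}  ✓accept
'a' @ 5: {}  — dead — no transitions
rest 'cabcb' ignored (set empty)
final: {}; accept 1 not in set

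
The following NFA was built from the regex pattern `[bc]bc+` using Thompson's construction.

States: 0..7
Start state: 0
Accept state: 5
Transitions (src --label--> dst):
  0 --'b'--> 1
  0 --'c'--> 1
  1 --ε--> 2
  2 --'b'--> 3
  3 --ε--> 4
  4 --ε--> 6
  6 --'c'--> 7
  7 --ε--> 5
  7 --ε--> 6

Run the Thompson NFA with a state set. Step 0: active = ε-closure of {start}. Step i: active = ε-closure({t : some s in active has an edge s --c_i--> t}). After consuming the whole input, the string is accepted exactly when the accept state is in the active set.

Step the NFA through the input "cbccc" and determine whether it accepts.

Answer: ACCEPT

Steps:
initial (ε-close {0}): {0}
'c' @ 1: {1,2}
'b' @ 2: {3,4,6}
'c' @ 3: {5,6,7}  ✓accept
'c' @ 4: {5,6,7}  ✓accept
'c' @ 5: {5,6,7}  ✓accept
end set {5,6,7} — state 5 in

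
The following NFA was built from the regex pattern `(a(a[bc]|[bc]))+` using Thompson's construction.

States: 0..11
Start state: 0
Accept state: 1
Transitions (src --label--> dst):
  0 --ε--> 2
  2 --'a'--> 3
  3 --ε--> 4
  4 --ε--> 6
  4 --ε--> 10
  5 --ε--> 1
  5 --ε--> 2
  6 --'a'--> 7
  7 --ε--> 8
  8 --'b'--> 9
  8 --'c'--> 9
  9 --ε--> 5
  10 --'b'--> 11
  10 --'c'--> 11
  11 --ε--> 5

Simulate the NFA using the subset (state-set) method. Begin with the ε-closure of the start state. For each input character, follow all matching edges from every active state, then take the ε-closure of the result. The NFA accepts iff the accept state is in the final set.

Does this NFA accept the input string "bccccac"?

Answer: REJECT

Trace:
initial (ε-close {0}): {0,2}
'b' @ 1: {}  — no active states
rest 'ccccac' ignored (set empty)
end set {} — state 1 not in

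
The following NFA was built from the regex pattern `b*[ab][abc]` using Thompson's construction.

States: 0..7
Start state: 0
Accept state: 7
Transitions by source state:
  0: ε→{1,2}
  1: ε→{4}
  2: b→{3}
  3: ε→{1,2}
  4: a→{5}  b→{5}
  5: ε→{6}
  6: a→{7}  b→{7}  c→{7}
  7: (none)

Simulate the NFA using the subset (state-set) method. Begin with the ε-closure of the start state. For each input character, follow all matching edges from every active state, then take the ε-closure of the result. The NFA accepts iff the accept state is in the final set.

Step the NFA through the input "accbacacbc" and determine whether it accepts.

Answer: REJECT

Derivation:
initial (ε-close {0}): {0,1,2,4}
'a' @ 1: {5,6}
'c' @ 2: {7}  (accept∈set)
'c' @ 3: {}  — state set empty
rest 'bacacbc' ignored (set empty)
after full input: {}  (accept=7 not in)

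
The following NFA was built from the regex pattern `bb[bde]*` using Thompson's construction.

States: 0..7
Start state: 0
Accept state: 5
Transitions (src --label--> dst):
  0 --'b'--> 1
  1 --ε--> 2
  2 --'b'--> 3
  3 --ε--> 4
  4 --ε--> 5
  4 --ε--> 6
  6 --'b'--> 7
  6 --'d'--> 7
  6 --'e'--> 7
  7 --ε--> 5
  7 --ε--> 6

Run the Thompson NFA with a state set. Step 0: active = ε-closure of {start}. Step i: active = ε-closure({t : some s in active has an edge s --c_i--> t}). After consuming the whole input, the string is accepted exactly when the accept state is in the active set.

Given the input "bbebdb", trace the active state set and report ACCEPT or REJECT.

Answer: ACCEPT

Derivation:
S₀ = ε-closure({0}) = {0}
'b' @ 1: {1,2}
'b' @ 2: {3,4,5,6}  [accepting]
'e' @ 3: {5,6,7}  [accepting]
'b' @ 4: {5,6,7}  [accepting]
'd' @ 5: {5,6,7}  [accepting]
'b' @ 6: {5,6,7}  [accepting]
final: {5,6,7}; accept 5 in set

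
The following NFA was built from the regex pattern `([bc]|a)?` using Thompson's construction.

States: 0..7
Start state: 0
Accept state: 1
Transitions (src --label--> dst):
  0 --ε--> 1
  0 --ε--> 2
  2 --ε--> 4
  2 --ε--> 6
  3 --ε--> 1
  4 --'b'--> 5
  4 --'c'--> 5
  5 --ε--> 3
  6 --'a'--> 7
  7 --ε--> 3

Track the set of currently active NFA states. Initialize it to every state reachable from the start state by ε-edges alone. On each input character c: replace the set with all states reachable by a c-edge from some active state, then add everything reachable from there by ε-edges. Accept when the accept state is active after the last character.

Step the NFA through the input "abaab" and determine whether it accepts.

initial (ε-close {0}): {0,1,2,4,6}
'a' @ 1: {1,3,7}  [accepting]
'b' @ 2: {}  — dead — no transitions
rest 'aab' ignored (set empty)
end set {} — state 1 not in

Answer: REJECT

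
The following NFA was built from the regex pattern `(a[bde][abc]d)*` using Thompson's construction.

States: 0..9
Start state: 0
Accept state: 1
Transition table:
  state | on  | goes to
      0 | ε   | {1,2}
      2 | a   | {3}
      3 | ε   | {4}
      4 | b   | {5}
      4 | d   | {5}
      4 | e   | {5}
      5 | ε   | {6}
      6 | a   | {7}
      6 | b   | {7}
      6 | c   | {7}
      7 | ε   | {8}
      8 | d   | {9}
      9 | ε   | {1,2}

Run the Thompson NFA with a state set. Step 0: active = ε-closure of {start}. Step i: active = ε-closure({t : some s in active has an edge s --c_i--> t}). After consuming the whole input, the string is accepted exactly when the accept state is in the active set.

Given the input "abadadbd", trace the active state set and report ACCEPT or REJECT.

Answer: ACCEPT

Steps:
start: ε-closure({0}) = {0,1,2}
'a' @ 1: {3,4}
'b' @ 2: {5,6}
'a' @ 3: {7,8}
'd' @ 4: {1,2,9}  (accept∈set)
'a' @ 5: {3,4}
'd' @ 6: {5,6}
'b' @ 7: {7,8}
'd' @ 8: {1,2,9}  (accept∈set)
end set {1,2,9} — state 1 in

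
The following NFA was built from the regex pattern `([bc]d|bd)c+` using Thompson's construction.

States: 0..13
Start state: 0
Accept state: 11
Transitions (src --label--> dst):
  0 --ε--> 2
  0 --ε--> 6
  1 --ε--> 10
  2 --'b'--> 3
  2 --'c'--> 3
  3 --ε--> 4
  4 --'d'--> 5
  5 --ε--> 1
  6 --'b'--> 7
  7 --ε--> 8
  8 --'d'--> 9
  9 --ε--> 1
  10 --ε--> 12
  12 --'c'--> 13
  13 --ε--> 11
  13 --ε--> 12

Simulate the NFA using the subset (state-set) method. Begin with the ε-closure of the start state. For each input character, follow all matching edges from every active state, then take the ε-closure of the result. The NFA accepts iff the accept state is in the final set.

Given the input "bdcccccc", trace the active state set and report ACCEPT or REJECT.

Answer: ACCEPT

Steps:
S₀ = ε-closure({0}) = {0,2,6}
'b' @ 1: {3,4,7,8}
'd' @ 2: {1,5,9,10,12}
'c' @ 3: {11,12,13}  [accepting]
'c' @ 4: {11,12,13}  [accepting]
'c' @ 5: {11,12,13}  [accepting]
'c' @ 6: {11,12,13}  [accepting]
'c' @ 7: {11,12,13}  [accepting]
'c' @ 8: {11,12,13}  [accepting]
after full input: {11,12,13}  (accept=11 in)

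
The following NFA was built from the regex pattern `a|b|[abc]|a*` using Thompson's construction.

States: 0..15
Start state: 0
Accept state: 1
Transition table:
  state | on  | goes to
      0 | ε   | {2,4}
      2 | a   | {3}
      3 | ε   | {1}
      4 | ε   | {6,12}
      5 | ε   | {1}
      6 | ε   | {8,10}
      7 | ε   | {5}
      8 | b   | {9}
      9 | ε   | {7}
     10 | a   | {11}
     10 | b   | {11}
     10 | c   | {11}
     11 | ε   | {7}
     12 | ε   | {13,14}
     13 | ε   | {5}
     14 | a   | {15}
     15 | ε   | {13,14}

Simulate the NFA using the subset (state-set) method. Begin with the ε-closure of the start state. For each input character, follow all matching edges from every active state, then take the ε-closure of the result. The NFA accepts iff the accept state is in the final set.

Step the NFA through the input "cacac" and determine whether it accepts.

initial (ε-close {0}): {0,1,2,4,5,6,8,10,12,13,14}
'c' @ 1: {1,5,7,11}  ✓accept
'a' @ 2: {}  — dead — no transitions
rest 'cac' ignored (set empty)
final: {}; accept 1 not in set

Answer: REJECT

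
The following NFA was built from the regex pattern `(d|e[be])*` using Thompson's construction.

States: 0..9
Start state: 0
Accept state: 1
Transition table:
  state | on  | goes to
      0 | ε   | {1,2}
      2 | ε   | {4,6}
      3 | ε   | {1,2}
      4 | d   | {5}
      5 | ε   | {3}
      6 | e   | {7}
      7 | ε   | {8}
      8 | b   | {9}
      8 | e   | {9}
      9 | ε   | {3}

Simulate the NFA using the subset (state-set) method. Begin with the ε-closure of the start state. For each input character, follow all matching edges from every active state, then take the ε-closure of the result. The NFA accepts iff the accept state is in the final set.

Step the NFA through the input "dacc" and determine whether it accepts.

initial (ε-close {0}): {0,1,2,4,6}
'd' @ 1: {1,2,3,4,5,6}  [accepting]
'a' @ 2: {}  — no active states
rest 'cc' ignored (set empty)
after full input: {}  (accept=1 not in)

Answer: REJECT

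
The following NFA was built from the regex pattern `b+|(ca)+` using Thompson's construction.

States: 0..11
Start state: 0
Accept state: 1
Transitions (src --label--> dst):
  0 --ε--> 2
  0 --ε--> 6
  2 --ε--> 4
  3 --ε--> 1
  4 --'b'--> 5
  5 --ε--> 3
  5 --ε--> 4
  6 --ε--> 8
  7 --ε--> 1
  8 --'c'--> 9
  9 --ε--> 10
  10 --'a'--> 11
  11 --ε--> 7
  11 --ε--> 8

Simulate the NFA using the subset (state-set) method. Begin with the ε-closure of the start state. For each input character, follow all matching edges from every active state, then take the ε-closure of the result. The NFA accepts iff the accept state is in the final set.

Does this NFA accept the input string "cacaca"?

Answer: ACCEPT

Trace:
S₀ = ε-closure({0}) = {0,2,4,6,8}
'c' @ 1: {9,10}
'a' @ 2: {1,7,8,11}  ✓accept
'c' @ 3: {9,10}
'a' @ 4: {1,7,8,11}  ✓accept
'c' @ 5: {9,10}
'a' @ 6: {1,7,8,11}  ✓accept
after full input: {1,7,8,11}  (accept=1 in)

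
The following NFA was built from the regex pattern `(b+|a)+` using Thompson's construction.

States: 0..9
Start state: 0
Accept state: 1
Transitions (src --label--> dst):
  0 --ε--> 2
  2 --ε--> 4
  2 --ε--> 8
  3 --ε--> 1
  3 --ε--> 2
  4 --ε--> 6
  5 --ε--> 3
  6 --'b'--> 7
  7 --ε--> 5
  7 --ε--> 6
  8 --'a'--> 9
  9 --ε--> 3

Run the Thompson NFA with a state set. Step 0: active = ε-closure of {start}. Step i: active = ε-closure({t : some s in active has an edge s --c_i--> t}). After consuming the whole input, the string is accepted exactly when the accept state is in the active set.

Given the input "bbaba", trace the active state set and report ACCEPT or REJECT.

start: ε-closure({0}) = {0,2,4,6,8}
'b' @ 1: {1,2,3,4,5,6,7,8}  (accept∈set)
'b' @ 2: {1,2,3,4,5,6,7,8}  (accept∈set)
'a' @ 3: {1,2,3,4,6,8,9}  (accept∈set)
'b' @ 4: {1,2,3,4,5,6,7,8}  (accept∈set)
'a' @ 5: {1,2,3,4,6,8,9}  (accept∈set)
end set {1,2,3,4,6,8,9} — state 1 in

Answer: ACCEPT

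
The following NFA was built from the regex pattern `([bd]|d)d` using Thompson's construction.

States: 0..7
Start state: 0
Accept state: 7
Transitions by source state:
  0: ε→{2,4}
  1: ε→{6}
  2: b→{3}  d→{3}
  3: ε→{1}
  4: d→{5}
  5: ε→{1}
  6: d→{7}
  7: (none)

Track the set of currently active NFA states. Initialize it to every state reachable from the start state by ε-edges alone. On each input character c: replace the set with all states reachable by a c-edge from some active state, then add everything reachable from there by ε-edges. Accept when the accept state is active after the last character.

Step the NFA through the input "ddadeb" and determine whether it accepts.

initial (ε-close {0}): {0,2,4}
'd' @ 1: {1,3,5,6}
'd' @ 2: {7}  (accept∈set)
'a' @ 3: {}  — dead — no transitions
rest 'deb' ignored (set empty)
after full input: {}  (accept=7 not in)

Answer: REJECT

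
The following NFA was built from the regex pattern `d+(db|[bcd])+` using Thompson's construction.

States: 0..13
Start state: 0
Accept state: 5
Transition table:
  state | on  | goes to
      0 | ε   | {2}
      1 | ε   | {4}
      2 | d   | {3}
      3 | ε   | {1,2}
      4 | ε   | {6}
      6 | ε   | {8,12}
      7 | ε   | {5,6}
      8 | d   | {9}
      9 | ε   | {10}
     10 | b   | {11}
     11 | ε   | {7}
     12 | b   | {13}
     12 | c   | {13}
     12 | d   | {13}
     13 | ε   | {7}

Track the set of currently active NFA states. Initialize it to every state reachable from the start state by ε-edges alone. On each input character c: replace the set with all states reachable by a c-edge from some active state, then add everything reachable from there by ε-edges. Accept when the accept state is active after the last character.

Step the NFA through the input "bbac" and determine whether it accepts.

Answer: REJECT

Derivation:
start: ε-closure({0}) = {0,2}
'b' @ 1: {}  — no active states
rest 'bac' ignored (set empty)
final: {}; accept 5 not in set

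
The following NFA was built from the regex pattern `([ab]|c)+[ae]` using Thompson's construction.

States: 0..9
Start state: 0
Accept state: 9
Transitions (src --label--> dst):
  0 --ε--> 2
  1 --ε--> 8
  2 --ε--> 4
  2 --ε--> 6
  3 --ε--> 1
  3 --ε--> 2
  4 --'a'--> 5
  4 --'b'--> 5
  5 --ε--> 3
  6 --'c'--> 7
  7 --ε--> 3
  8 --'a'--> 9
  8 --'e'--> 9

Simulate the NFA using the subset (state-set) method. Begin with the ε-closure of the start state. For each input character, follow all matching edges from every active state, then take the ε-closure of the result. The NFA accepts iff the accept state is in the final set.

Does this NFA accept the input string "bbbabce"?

initial (ε-close {0}): {0,2,4,6}
'b' @ 1: {1,2,3,4,5,6,8}
'b' @ 2: {1,2,3,4,5,6,8}
'b' @ 3: {1,2,3,4,5,6,8}
'a' @ 4: {1,2,3,4,5,6,8,9}  ✓accept
'b' @ 5: {1,2,3,4,5,6,8}
'c' @ 6: {1,2,3,4,6,7,8}
'e' @ 7: {9}  ✓accept
final: {9}; accept 9 in set

Answer: ACCEPT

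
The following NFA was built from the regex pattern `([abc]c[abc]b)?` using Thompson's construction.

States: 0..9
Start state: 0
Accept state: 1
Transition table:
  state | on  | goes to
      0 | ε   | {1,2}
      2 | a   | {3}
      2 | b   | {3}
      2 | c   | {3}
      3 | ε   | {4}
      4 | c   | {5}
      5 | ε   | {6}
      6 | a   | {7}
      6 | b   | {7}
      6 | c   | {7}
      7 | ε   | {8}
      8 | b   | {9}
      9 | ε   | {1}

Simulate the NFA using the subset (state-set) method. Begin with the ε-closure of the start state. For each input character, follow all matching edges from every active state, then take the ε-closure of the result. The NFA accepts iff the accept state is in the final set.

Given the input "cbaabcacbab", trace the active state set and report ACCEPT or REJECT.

start: ε-closure({0}) = {0,1,2}
'c' @ 1: {3,4}
'b' @ 2: {}  — dead — no transitions
rest 'aabcacbab' ignored (set empty)
after full input: {}  (accept=1 not in)

Answer: REJECT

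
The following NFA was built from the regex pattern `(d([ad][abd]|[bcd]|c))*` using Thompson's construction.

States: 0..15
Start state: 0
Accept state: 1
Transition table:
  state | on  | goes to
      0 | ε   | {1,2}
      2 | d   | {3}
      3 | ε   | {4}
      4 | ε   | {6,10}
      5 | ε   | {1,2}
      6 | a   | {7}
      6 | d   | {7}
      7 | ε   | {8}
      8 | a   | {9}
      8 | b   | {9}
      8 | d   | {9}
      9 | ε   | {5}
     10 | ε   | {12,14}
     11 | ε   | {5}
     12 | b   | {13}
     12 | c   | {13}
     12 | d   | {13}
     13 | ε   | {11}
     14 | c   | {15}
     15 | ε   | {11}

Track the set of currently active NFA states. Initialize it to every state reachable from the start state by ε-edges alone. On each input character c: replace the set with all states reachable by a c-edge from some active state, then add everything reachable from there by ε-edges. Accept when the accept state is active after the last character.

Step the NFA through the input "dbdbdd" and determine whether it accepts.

start: ε-closure({0}) = {0,1,2}
'd' @ 1: {3,4,6,10,12,14}
'b' @ 2: {1,2,5,11,13}  [accepting]
'd' @ 3: {3,4,6,10,12,14}
'b' @ 4: {1,2,5,11,13}  [accepting]
'd' @ 5: {3,4,6,10,12,14}
'd' @ 6: {1,2,5,7,8,11,13}  [accepting]
end set {1,2,5,7,8,11,13} — state 1 in

Answer: ACCEPT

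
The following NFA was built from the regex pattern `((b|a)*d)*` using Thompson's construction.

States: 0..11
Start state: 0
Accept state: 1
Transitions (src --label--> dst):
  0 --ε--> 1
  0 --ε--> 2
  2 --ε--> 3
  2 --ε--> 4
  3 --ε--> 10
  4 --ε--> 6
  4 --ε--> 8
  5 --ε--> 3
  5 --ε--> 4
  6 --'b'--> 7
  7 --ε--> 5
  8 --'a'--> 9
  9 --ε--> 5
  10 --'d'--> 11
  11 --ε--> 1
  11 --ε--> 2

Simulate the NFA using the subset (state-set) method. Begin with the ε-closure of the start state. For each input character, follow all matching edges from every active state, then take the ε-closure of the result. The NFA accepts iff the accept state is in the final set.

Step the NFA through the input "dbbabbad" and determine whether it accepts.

Answer: ACCEPT

Derivation:
start: ε-closure({0}) = {0,1,2,3,4,6,8,10}
'd' @ 1: {1,2,3,4,6,8,10,11}  (accept∈set)
'b' @ 2: {3,4,5,6,7,8,10}
'b' @ 3: {3,4,5,6,7,8,10}
'a' @ 4: {3,4,5,6,8,9,10}
'b' @ 5: {3,4,5,6,7,8,10}
'b' @ 6: {3,4,5,6,7,8,10}
'a' @ 7: {3,4,5,6,8,9,10}
'd' @ 8: {1,2,3,4,6,8,10,11}  (accept∈set)
final: {1,2,3,4,6,8,10,11}; accept 1 in set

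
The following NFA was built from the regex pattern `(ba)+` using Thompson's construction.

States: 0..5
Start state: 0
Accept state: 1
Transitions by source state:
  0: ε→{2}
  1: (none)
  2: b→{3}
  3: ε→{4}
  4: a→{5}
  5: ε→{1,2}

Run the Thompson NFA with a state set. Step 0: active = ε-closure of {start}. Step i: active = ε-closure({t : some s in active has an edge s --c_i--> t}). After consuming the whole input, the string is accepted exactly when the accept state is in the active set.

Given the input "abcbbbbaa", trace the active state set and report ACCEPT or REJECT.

start: ε-closure({0}) = {0,2}
'a' @ 1: {}  — dead — no transitions
rest 'bcbbbbaa' ignored (set empty)
final: {}; accept 1 not in set

Answer: REJECT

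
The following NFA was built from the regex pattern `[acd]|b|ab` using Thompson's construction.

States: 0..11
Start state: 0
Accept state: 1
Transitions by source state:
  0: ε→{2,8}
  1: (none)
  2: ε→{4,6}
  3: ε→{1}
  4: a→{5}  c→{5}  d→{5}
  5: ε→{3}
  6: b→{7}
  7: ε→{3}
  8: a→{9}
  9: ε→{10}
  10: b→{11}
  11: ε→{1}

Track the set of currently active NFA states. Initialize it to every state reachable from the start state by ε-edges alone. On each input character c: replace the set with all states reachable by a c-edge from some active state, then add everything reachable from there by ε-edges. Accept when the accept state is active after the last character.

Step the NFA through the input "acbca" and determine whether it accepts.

S₀ = ε-closure({0}) = {0,2,4,6,8}
'a' @ 1: {1,3,5,9,10}  ✓accept
'c' @ 2: {}  — no active states
rest 'bca' ignored (set empty)
final: {}; accept 1 not in set

Answer: REJECT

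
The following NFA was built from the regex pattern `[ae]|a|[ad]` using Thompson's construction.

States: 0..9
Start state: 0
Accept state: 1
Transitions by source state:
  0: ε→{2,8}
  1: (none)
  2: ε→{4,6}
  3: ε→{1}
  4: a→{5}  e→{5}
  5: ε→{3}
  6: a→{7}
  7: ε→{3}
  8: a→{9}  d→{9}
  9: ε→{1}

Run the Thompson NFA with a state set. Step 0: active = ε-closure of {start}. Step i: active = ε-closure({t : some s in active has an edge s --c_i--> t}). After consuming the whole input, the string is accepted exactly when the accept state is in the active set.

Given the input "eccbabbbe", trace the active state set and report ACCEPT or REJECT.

initial (ε-close {0}): {0,2,4,6,8}
'e' @ 1: {1,3,5}  ✓accept
'c' @ 2: {}  — state set empty
rest 'cbabbbe' ignored (set empty)
after full input: {}  (accept=1 not in)

Answer: REJECT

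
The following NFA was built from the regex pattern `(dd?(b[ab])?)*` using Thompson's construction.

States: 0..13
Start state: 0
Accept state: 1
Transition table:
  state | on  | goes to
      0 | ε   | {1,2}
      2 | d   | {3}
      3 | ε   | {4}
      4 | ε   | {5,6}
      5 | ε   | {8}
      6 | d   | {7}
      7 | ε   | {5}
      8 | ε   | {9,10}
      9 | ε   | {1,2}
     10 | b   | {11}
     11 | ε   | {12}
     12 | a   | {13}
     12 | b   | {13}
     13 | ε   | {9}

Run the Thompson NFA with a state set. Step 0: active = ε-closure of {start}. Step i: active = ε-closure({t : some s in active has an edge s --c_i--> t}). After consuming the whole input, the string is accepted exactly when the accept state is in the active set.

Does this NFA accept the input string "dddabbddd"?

Answer: REJECT

Derivation:
start: ε-closure({0}) = {0,1,2}
'd' @ 1: {1,2,3,4,5,6,8,9,10}  (accept∈set)
'd' @ 2: {1,2,3,4,5,6,7,8,9,10}  (accept∈set)
'd' @ 3: {1,2,3,4,5,6,7,8,9,10}  (accept∈set)
'a' @ 4: {}  — dead — no transitions
rest 'bbddd' ignored (set empty)
final: {}; accept 1 not in set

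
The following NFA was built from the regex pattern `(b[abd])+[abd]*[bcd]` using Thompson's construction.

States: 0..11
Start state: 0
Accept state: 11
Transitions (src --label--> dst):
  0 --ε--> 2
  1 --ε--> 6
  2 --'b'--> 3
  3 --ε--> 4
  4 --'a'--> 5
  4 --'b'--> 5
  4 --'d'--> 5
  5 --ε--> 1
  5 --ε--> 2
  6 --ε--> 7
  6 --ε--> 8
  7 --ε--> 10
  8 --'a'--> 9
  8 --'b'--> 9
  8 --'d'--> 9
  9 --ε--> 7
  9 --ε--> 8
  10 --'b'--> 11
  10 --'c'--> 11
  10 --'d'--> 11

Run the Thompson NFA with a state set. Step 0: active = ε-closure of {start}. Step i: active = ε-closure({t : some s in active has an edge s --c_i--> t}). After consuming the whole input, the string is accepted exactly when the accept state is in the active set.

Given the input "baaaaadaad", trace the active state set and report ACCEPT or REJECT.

Answer: ACCEPT

Steps:
start: ε-closure({0}) = {0,2}
'b' @ 1: {3,4}
'a' @ 2: {1,2,5,6,7,8,10}
'a' @ 3: {7,8,9,10}
'a' @ 4: {7,8,9,10}
'a' @ 5: {7,8,9,10}
'a' @ 6: {7,8,9,10}
'd' @ 7: {7,8,9,10,11}  ✓accept
'a' @ 8: {7,8,9,10}
'a' @ 9: {7,8,9,10}
'd' @ 10: {7,8,9,10,11}  ✓accept
after full input: {7,8,9,10,11}  (accept=11 in)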